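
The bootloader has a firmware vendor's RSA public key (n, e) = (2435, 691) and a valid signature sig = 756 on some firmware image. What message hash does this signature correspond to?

1441

sig^2 ≡ 756^2 = 571536 ≡ 1746
sig^4 ≡ 1746^2 = 3048516 ≡ 2331
sig^8 ≡ 2331^2 = 5433561 ≡ 1076
sig^16 ≡ 1076^2 = 1157776 ≡ 1151
sig^32 ≡ 1151^2 = 1324801 ≡ 161
sig^64 ≡ 161^2 = 25921 ≡ 1571
sig^128 ≡ 1571^2 = 2468041 ≡ 1386
sig^256 ≡ 1386^2 = 1920996 ≡ 2216
sig^512 ≡ 2216^2 = 4910656 ≡ 1696
691 = 512 + 128 + 32 + 16 + 2 + 1, so sig^691 ≡ 1696·1386·161·1151·1746·756 ≡ 1441 (mod 2435)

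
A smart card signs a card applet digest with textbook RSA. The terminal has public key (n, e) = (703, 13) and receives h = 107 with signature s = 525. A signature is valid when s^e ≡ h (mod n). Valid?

Squares mod 703: s^1≡525, s^2≡49, s^4≡292, s^8≡201
13 = 8 + 4 + 1, so s^13 ≡ 201·292·525 ≡ 107 (mod 703)
s^13 mod 703 = 107 matches h.

yes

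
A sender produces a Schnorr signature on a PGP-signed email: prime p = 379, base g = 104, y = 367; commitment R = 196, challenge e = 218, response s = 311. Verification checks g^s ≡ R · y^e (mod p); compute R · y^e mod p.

308

367^2 = 134689 ≡ 144
367^4 ≡ 144^2 = 20736 ≡ 270
367^8 ≡ 270^2 = 72900 ≡ 132
367^16 ≡ 132^2 = 17424 ≡ 369
367^32 ≡ 369^2 = 136161 ≡ 100
367^64 ≡ 100^2 = 10000 ≡ 146
367^128 ≡ 146^2 = 21316 ≡ 92
218 = 128 + 64 + 16 + 8 + 2, so 367^218 ≡ 92·146·369·132·144 ≡ 164 (mod 379)
R · y^e ≡ 196·164 = 32144 ≡ 308 (mod 379)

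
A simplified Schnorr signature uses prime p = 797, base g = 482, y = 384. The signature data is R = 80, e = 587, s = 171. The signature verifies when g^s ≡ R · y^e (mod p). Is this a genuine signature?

forged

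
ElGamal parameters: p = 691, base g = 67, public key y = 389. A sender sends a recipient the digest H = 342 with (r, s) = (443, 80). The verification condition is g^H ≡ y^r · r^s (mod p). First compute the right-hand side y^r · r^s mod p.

625

389^2 = 151321 ≡ 683
389^4 ≡ 683^2 = 466489 ≡ 64
389^8 ≡ 64^2 = 4096 ≡ 641
389^16 ≡ 641^2 = 410881 ≡ 427
389^32 ≡ 427^2 = 182329 ≡ 596
389^64 ≡ 596^2 = 355216 ≡ 42
389^128 ≡ 42^2 = 1764 ≡ 382
389^256 ≡ 382^2 = 145924 ≡ 123
443 = 256 + 128 + 32 + 16 + 8 + 2 + 1, so 389^443 ≡ 123·382·596·427·641·683·389 ≡ 134 (mod 691)
443^2 = 196249 ≡ 5
443^4 ≡ 5^2 = 25
443^8 ≡ 25^2 = 625
443^16 ≡ 625^2 = 390625 ≡ 210
443^32 ≡ 210^2 = 44100 ≡ 567
443^64 ≡ 567^2 = 321489 ≡ 174
80 = 64 + 16, so 443^80 ≡ 174·210 ≡ 608 (mod 691)
y^r · r^s ≡ 134·608 = 81472 ≡ 625 (mod 691)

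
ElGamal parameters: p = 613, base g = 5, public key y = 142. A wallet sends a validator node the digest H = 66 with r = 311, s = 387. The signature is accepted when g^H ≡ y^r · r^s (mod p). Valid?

Left side g^H mod p:
5^2 = 25
5^4 ≡ 25^2 = 625 ≡ 12
5^8 ≡ 12^2 = 144
5^16 ≡ 144^2 = 20736 ≡ 507
5^32 ≡ 507^2 = 257049 ≡ 202
5^64 ≡ 202^2 = 40804 ≡ 346
66 = 64 + 2, so 5^66 ≡ 346·25 ≡ 68 (mod 613)
Right side y^r · r^s mod p:
142^2 = 20164 ≡ 548
142^4 ≡ 548^2 = 300304 ≡ 547
142^8 ≡ 547^2 = 299209 ≡ 65
142^16 ≡ 65^2 = 4225 ≡ 547
142^32 ≡ 547^2 = 299209 ≡ 65
142^64 ≡ 65^2 = 4225 ≡ 547
142^128 ≡ 547^2 = 299209 ≡ 65
142^256 ≡ 65^2 = 4225 ≡ 547
311 = 256 + 32 + 16 + 4 + 2 + 1, so 142^311 ≡ 547·65·547·547·548·142 ≡ 177 (mod 613)
311^2 = 96721 ≡ 480
311^4 ≡ 480^2 = 230400 ≡ 525
311^8 ≡ 525^2 = 275625 ≡ 388
311^16 ≡ 388^2 = 150544 ≡ 359
311^32 ≡ 359^2 = 128881 ≡ 151
311^64 ≡ 151^2 = 22801 ≡ 120
311^128 ≡ 120^2 = 14400 ≡ 301
311^256 ≡ 301^2 = 90601 ≡ 490
387 = 256 + 128 + 2 + 1, so 311^387 ≡ 490·301·480·311 ≡ 461 (mod 613)
177·461 = 81597 ≡ 68 (mod 613)
68 ≡ 68 (mod 613), so the signature is genuine.

yes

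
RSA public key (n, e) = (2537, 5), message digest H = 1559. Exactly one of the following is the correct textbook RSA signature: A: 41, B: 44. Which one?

A

Candidate A: 41^2 = 1681; 41^4 ≡ 1681^2 = 2825761 ≡ 2080; 5 = 4 + 1, so 41^5 ≡ 2080·41 ≡ 1559 (mod 2537)
  → matches H = 1559
Candidate B: 44^2 = 1936; 44^4 ≡ 1936^2 = 3748096 ≡ 947; 5 = 4 + 1, so 44^5 ≡ 947·44 ≡ 1076 (mod 2537)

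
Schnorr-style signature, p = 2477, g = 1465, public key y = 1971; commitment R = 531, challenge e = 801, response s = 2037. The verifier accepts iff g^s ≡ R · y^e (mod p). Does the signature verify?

verifies

g^s mod p:
1465^2 = 2146225 ≡ 1143
1465^4 ≡ 1143^2 = 1306449 ≡ 1070
1465^8 ≡ 1070^2 = 1144900 ≡ 526
1465^16 ≡ 526^2 = 276676 ≡ 1729
1465^32 ≡ 1729^2 = 2989441 ≡ 2179
1465^64 ≡ 2179^2 = 4748041 ≡ 2109
1465^128 ≡ 2109^2 = 4447881 ≡ 1666
1465^256 ≡ 1666^2 = 2775556 ≡ 1316
1465^512 ≡ 1316^2 = 1731856 ≡ 433
1465^1024 ≡ 433^2 = 187489 ≡ 1714
2037 = 1024 + 512 + 256 + 128 + 64 + 32 + 16 + 4 + 1, so 1465^2037 ≡ 1714·433·1316·1666·2109·2179·1729·1070·1465 ≡ 1052 (mod 2477)
R · y^e mod p:
1971^2 = 3884841 ≡ 905
1971^4 ≡ 905^2 = 819025 ≡ 1615
1971^8 ≡ 1615^2 = 2608225 ≡ 2421
1971^16 ≡ 2421^2 = 5861241 ≡ 659
1971^32 ≡ 659^2 = 434281 ≡ 806
1971^64 ≡ 806^2 = 649636 ≡ 662
1971^128 ≡ 662^2 = 438244 ≡ 2292
1971^256 ≡ 2292^2 = 5253264 ≡ 2024
1971^512 ≡ 2024^2 = 4096576 ≡ 2095
801 = 512 + 256 + 32 + 1, so 1971^801 ≡ 2095·2024·806·1971 ≡ 781 (mod 2477)
531·781 = 414711 ≡ 1052 (mod 2477)
1052 ≡ 1052 (mod 2477); signature holds.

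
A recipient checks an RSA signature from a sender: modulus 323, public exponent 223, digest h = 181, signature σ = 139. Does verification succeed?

fails

Squares mod 323: σ^1≡139, σ^2≡264, σ^4≡251, σ^8≡16, σ^16≡256, σ^32≡290, σ^64≡120, σ^128≡188
223 = 128 + 64 + 16 + 8 + 4 + 2 + 1, so σ^223 ≡ 188·120·256·16·251·264·139 ≡ 142 (mod 323)
σ^223 mod 323 = 142, but h = 181.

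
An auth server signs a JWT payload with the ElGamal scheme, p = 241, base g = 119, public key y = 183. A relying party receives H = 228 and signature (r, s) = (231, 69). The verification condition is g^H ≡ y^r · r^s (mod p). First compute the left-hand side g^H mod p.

87

119^2 = 14161 ≡ 183
119^4 ≡ 183^2 = 33489 ≡ 231
119^8 ≡ 231^2 = 53361 ≡ 100
119^16 ≡ 100^2 = 10000 ≡ 119
119^32 ≡ 119^2 = 14161 ≡ 183
119^64 ≡ 183^2 = 33489 ≡ 231
119^128 ≡ 231^2 = 53361 ≡ 100
228 = 128 + 64 + 32 + 4, so 119^228 ≡ 100·231·183·231 ≡ 87 (mod 241)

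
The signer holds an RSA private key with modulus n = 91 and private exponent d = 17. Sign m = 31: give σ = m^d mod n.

5

m^2 ≡ 31^2 = 961 ≡ 51
m^4 ≡ 51^2 = 2601 ≡ 53
m^8 ≡ 53^2 = 2809 ≡ 79
m^16 ≡ 79^2 = 6241 ≡ 53
17 = 16 + 1, so m^17 ≡ 53·31 ≡ 5 (mod 91)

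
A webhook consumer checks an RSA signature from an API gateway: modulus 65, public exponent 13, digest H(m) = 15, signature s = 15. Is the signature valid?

valid

s^2 ≡ 15^2 = 225 ≡ 30
s^4 ≡ 30^2 = 900 ≡ 55
s^8 ≡ 55^2 = 3025 ≡ 35
13 = 8 + 4 + 1, so s^13 ≡ 35·55·15 ≡ 15 (mod 65)
s^13 mod 65 = 15 matches H(m).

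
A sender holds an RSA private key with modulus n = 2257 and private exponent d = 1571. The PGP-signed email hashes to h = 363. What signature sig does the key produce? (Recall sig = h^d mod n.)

546

h^2 ≡ 363^2 = 131769 ≡ 863
h^4 ≡ 863^2 = 744769 ≡ 2216
h^8 ≡ 2216^2 = 4910656 ≡ 1681
h^16 ≡ 1681^2 = 2825761 ≡ 2254
h^32 ≡ 2254^2 = 5080516 ≡ 9
h^64 ≡ 9^2 = 81
h^128 ≡ 81^2 = 6561 ≡ 2047
h^256 ≡ 2047^2 = 4190209 ≡ 1217
h^512 ≡ 1217^2 = 1481089 ≡ 497
h^1024 ≡ 497^2 = 247009 ≡ 996
1571 = 1024 + 512 + 32 + 2 + 1, so h^1571 ≡ 996·497·9·863·363 ≡ 546 (mod 2257)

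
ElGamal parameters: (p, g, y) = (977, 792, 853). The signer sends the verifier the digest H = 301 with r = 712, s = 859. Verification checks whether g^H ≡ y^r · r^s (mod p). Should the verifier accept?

accept

Left side g^H mod p:
Squares mod 977: 792^1≡792, 792^2≡30, 792^4≡900, 792^8≡67, 792^16≡581, 792^32≡496, 792^64≡789, 792^128≡172, 792^256≡274
301 = 256 + 32 + 8 + 4 + 1, so 792^301 ≡ 274·496·67·900·792 ≡ 210 (mod 977)
Right side y^r · r^s mod p:
Squares mod 977: 853^1≡853, 853^2≡721, 853^4≡77, 853^8≡67, 853^16≡581, 853^32≡496, 853^64≡789, 853^128≡172, 853^256≡274, 853^512≡824
712 = 512 + 128 + 64 + 8, so 853^712 ≡ 824·172·789·67 ≡ 753 (mod 977)
Squares mod 977: 712^1≡712, 712^2≡858, 712^4≡483, 712^8≡763, 712^16≡854, 712^32≡474, 712^64≡943, 712^128≡179, 712^256≡777, 712^512≡920
859 = 512 + 256 + 64 + 16 + 8 + 2 + 1, so 712^859 ≡ 920·777·943·854·763·858·712 ≡ 915 (mod 977)
753·915 = 688995 ≡ 210 (mod 977)
210 ≡ 210 (mod 977), so the signature is genuine.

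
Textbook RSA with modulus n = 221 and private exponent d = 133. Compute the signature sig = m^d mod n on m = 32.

19

m^2 ≡ 32^2 = 1024 ≡ 140
m^4 ≡ 140^2 = 19600 ≡ 152
m^8 ≡ 152^2 = 23104 ≡ 120
m^16 ≡ 120^2 = 14400 ≡ 35
m^32 ≡ 35^2 = 1225 ≡ 120
m^64 ≡ 120^2 = 14400 ≡ 35
m^128 ≡ 35^2 = 1225 ≡ 120
133 = 128 + 4 + 1, so m^133 ≡ 120·152·32 ≡ 19 (mod 221)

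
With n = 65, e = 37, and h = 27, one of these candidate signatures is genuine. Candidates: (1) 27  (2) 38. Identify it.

Candidate 1: Squares mod 65: 27^1≡27, 27^2≡14, 27^4≡1, 27^8≡1, 27^16≡1, 27^32≡1; 37 = 32 + 4 + 1, so 27^37 ≡ 1·1·27 ≡ 27 (mod 65)
  → matches h = 27
Candidate 2: Squares mod 65: 38^1≡38, 38^2≡14, 38^4≡1, 38^8≡1, 38^16≡1, 38^32≡1; 37 = 32 + 4 + 1, so 38^37 ≡ 1·1·38 ≡ 38 (mod 65)

1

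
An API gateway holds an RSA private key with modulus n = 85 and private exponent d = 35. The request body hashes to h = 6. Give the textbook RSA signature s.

46

h^35 mod 85 = 46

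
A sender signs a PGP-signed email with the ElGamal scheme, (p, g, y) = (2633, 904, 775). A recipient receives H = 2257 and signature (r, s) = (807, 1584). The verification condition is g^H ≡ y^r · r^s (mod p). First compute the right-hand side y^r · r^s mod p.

2472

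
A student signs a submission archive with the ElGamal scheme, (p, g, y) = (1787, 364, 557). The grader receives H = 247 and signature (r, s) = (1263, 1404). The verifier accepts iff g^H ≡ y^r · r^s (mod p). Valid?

Left side g^H mod p:
Squares mod 1787: 364^1≡364, 364^2≡258, 364^4≡445, 364^8≡1455, 364^16≡1217, 364^32≡1453, 364^64≡762, 364^128≡1656
247 = 128 + 64 + 32 + 16 + 4 + 2 + 1, so 364^247 ≡ 1656·762·1453·1217·445·258·364 ≡ 649 (mod 1787)
Right side y^r · r^s mod p:
Squares mod 1787: 557^1≡557, 557^2≡1098, 557^4≡1166, 557^8≡1436, 557^16≡1685, 557^32≡1469, 557^64≡1052, 557^128≡551, 557^256≡1598, 557^512≡1768, 557^1024≡361
1263 = 1024 + 128 + 64 + 32 + 8 + 4 + 2 + 1, so 557^1263 ≡ 361·551·1052·1469·1436·1166·1098·557 ≡ 1733 (mod 1787)
Squares mod 1787: 1263^1≡1263, 1263^2≡1165, 1263^4≡892, 1263^8≡449, 1263^16≡1457, 1263^32≡1680, 1263^64≡727, 1263^128≡1364, 1263^256≡229, 1263^512≡618, 1263^1024≡1293
1404 = 1024 + 256 + 64 + 32 + 16 + 8 + 4, so 1263^1404 ≡ 1293·229·727·1680·1457·449·892 ≡ 1779 (mod 1787)
1733·1779 = 3083007 ≡ 432 (mod 1787)
649 ≠ 432, so verification fails.

no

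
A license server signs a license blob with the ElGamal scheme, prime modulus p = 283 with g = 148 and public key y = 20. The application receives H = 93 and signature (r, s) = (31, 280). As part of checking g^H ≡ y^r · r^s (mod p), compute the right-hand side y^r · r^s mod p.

268

Squares mod 283: 20^1≡20, 20^2≡117, 20^4≡105, 20^8≡271, 20^16≡144
31 = 16 + 8 + 4 + 2 + 1, so 20^31 ≡ 144·271·105·117·20 ≡ 18 (mod 283)
Squares mod 283: 31^1≡31, 31^2≡112, 31^4≡92, 31^8≡257, 31^16≡110, 31^32≡214, 31^64≡233, 31^128≡236, 31^256≡228
280 = 256 + 16 + 8, so 31^280 ≡ 228·110·257 ≡ 235 (mod 283)
y^r · r^s ≡ 18·235 = 4230 ≡ 268 (mod 283)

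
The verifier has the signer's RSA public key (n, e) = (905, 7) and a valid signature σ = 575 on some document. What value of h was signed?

Squares mod 905: σ^1≡575, σ^2≡300, σ^4≡405
7 = 4 + 2 + 1, so σ^7 ≡ 405·300·575 ≡ 120 (mod 905)

120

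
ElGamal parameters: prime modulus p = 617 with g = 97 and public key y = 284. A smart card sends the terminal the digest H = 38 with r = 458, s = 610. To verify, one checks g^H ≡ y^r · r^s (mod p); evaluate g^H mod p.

97^2 = 9409 ≡ 154
97^4 ≡ 154^2 = 23716 ≡ 270
97^8 ≡ 270^2 = 72900 ≡ 94
97^16 ≡ 94^2 = 8836 ≡ 198
97^32 ≡ 198^2 = 39204 ≡ 333
38 = 32 + 4 + 2, so 97^38 ≡ 333·270·154 ≡ 43 (mod 617)

43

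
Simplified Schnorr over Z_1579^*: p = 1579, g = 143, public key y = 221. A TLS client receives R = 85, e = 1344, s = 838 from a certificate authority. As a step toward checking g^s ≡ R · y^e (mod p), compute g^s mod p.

127

143^2 = 20449 ≡ 1501
143^4 ≡ 1501^2 = 2253001 ≡ 1347
143^8 ≡ 1347^2 = 1814409 ≡ 138
143^16 ≡ 138^2 = 19044 ≡ 96
143^32 ≡ 96^2 = 9216 ≡ 1321
143^64 ≡ 1321^2 = 1745041 ≡ 246
143^128 ≡ 246^2 = 60516 ≡ 514
143^256 ≡ 514^2 = 264196 ≡ 503
143^512 ≡ 503^2 = 253009 ≡ 369
838 = 512 + 256 + 64 + 4 + 2, so 143^838 ≡ 369·503·246·1347·1501 ≡ 127 (mod 1579)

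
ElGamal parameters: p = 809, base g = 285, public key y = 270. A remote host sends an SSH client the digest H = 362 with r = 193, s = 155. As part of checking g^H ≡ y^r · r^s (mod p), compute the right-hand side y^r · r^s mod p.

Squares mod 809: 270^1≡270, 270^2≡90, 270^4≡10, 270^8≡100, 270^16≡292, 270^32≡319, 270^64≡636, 270^128≡805
193 = 128 + 64 + 1, so 270^193 ≡ 805·636·270 ≡ 770 (mod 809)
Squares mod 809: 193^1≡193, 193^2≡35, 193^4≡416, 193^8≡739, 193^16≡46, 193^32≡498, 193^64≡450, 193^128≡250
155 = 128 + 16 + 8 + 2 + 1, so 193^155 ≡ 250·46·739·35·193 ≡ 209 (mod 809)
y^r · r^s ≡ 770·209 = 160930 ≡ 748 (mod 809)

748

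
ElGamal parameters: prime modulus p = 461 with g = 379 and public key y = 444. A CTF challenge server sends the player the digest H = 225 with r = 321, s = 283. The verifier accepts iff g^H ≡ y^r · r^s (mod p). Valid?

Left side g^H mod p:
379^2 = 143641 ≡ 270
379^4 ≡ 270^2 = 72900 ≡ 62
379^8 ≡ 62^2 = 3844 ≡ 156
379^16 ≡ 156^2 = 24336 ≡ 364
379^32 ≡ 364^2 = 132496 ≡ 189
379^64 ≡ 189^2 = 35721 ≡ 224
379^128 ≡ 224^2 = 50176 ≡ 388
225 = 128 + 64 + 32 + 1, so 379^225 ≡ 388·224·189·379 ≡ 71 (mod 461)
Right side y^r · r^s mod p:
444^2 = 197136 ≡ 289
444^4 ≡ 289^2 = 83521 ≡ 80
444^8 ≡ 80^2 = 6400 ≡ 407
444^16 ≡ 407^2 = 165649 ≡ 150
444^32 ≡ 150^2 = 22500 ≡ 372
444^64 ≡ 372^2 = 138384 ≡ 84
444^128 ≡ 84^2 = 7056 ≡ 141
444^256 ≡ 141^2 = 19881 ≡ 58
321 = 256 + 64 + 1, so 444^321 ≡ 58·84·444 ≡ 156 (mod 461)
321^2 = 103041 ≡ 238
321^4 ≡ 238^2 = 56644 ≡ 402
321^8 ≡ 402^2 = 161604 ≡ 254
321^16 ≡ 254^2 = 64516 ≡ 437
321^32 ≡ 437^2 = 190969 ≡ 115
321^64 ≡ 115^2 = 13225 ≡ 317
321^128 ≡ 317^2 = 100489 ≡ 452
321^256 ≡ 452^2 = 204304 ≡ 81
283 = 256 + 16 + 8 + 2 + 1, so 321^283 ≡ 81·437·254·238·321 ≡ 228 (mod 461)
156·228 = 35568 ≡ 71 (mod 461)
71 ≡ 71 (mod 461), so the signature is genuine.

yes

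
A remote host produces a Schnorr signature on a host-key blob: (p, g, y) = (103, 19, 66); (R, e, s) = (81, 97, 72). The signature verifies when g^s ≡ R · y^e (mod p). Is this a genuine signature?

genuine

g^s mod p:
19^2 = 361 ≡ 52
19^4 ≡ 52^2 = 2704 ≡ 26
19^8 ≡ 26^2 = 676 ≡ 58
19^16 ≡ 58^2 = 3364 ≡ 68
19^32 ≡ 68^2 = 4624 ≡ 92
19^64 ≡ 92^2 = 8464 ≡ 18
72 = 64 + 8, so 19^72 ≡ 18·58 ≡ 14 (mod 103)
R · y^e mod p:
66^2 = 4356 ≡ 30
66^4 ≡ 30^2 = 900 ≡ 76
66^8 ≡ 76^2 = 5776 ≡ 8
66^16 ≡ 8^2 = 64
66^32 ≡ 64^2 = 4096 ≡ 79
66^64 ≡ 79^2 = 6241 ≡ 61
97 = 64 + 32 + 1, so 66^97 ≡ 61·79·66 ≡ 93 (mod 103)
81·93 = 7533 ≡ 14 (mod 103)
14 ≡ 14 (mod 103); signature holds.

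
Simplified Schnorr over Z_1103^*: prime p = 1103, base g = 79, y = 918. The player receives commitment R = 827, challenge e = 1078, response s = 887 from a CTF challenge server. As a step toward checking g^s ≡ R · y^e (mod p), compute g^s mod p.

79^2 = 6241 ≡ 726
79^4 ≡ 726^2 = 527076 ≡ 945
79^8 ≡ 945^2 = 893025 ≡ 698
79^16 ≡ 698^2 = 487204 ≡ 781
79^32 ≡ 781^2 = 609961 ≡ 2
79^64 ≡ 2^2 = 4
79^128 ≡ 4^2 = 16
79^256 ≡ 16^2 = 256
79^512 ≡ 256^2 = 65536 ≡ 459
887 = 512 + 256 + 64 + 32 + 16 + 4 + 2 + 1, so 79^887 ≡ 459·256·4·2·781·945·726·79 ≡ 1034 (mod 1103)

1034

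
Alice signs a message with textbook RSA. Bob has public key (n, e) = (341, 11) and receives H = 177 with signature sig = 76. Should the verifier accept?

reject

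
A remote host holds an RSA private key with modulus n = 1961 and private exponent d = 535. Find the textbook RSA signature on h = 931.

1030

h^2 ≡ 931^2 = 866761 ≡ 1960
h^4 ≡ 1960^2 = 3841600 ≡ 1
h^8 ≡ 1^2 = 1
h^16 ≡ 1^2 = 1
h^32 ≡ 1^2 = 1
h^64 ≡ 1^2 = 1
h^128 ≡ 1^2 = 1
h^256 ≡ 1^2 = 1
h^512 ≡ 1^2 = 1
535 = 512 + 16 + 4 + 2 + 1, so h^535 ≡ 1·1·1·1960·931 ≡ 1030 (mod 1961)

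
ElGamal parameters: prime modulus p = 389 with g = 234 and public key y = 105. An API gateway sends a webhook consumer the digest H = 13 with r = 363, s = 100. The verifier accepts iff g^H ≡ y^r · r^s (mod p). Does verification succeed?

fails

Left side g^H mod p:
234^2 = 54756 ≡ 296
234^4 ≡ 296^2 = 87616 ≡ 91
234^8 ≡ 91^2 = 8281 ≡ 112
13 = 8 + 4 + 1, so 234^13 ≡ 112·91·234 ≡ 358 (mod 389)
Right side y^r · r^s mod p:
105^2 = 11025 ≡ 133
105^4 ≡ 133^2 = 17689 ≡ 184
105^8 ≡ 184^2 = 33856 ≡ 13
105^16 ≡ 13^2 = 169
105^32 ≡ 169^2 = 28561 ≡ 164
105^64 ≡ 164^2 = 26896 ≡ 55
105^128 ≡ 55^2 = 3025 ≡ 302
105^256 ≡ 302^2 = 91204 ≡ 178
363 = 256 + 64 + 32 + 8 + 2 + 1, so 105^363 ≡ 178·55·164·13·133·105 ≡ 146 (mod 389)
363^2 = 131769 ≡ 287
363^4 ≡ 287^2 = 82369 ≡ 290
363^8 ≡ 290^2 = 84100 ≡ 76
363^16 ≡ 76^2 = 5776 ≡ 330
363^32 ≡ 330^2 = 108900 ≡ 369
363^64 ≡ 369^2 = 136161 ≡ 11
100 = 64 + 32 + 4, so 363^100 ≡ 11·369·290 ≡ 385 (mod 389)
146·385 = 56210 ≡ 194 (mod 389)
358 ≠ 194, so verification fails.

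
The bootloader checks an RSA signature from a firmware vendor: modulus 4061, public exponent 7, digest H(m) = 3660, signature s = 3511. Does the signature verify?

verifies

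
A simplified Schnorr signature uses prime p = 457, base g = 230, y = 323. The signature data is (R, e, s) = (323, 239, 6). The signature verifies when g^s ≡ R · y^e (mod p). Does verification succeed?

fails

g^s mod p:
230^2 = 52900 ≡ 345
230^4 ≡ 345^2 = 119025 ≡ 205
6 = 4 + 2, so 230^6 ≡ 205·345 ≡ 347 (mod 457)
R · y^e mod p:
323^2 = 104329 ≡ 133
323^4 ≡ 133^2 = 17689 ≡ 323
323^8 ≡ 323^2 = 104329 ≡ 133
323^16 ≡ 133^2 = 17689 ≡ 323
323^32 ≡ 323^2 = 104329 ≡ 133
323^64 ≡ 133^2 = 17689 ≡ 323
323^128 ≡ 323^2 = 104329 ≡ 133
239 = 128 + 64 + 32 + 8 + 4 + 2 + 1, so 323^239 ≡ 133·323·133·133·323·133·323 ≡ 133 (mod 457)
323·133 = 42959 ≡ 1 (mod 457)
347 ≠ 1; the check fails.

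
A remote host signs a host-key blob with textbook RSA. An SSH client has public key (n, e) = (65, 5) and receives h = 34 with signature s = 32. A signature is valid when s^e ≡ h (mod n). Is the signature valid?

s^2 ≡ 32^2 = 1024 ≡ 49
s^4 ≡ 49^2 = 2401 ≡ 61
5 = 4 + 1, so s^5 ≡ 61·32 ≡ 2 (mod 65)
The recovered value 2 does not match the digest 34.

invalid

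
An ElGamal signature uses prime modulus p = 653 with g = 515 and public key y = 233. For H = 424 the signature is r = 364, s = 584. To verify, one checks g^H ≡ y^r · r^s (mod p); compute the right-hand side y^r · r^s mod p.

493

233^364 mod 653 = 19
364^584 mod 653 = 404
y^r · r^s ≡ 19·404 = 7676 ≡ 493 (mod 653)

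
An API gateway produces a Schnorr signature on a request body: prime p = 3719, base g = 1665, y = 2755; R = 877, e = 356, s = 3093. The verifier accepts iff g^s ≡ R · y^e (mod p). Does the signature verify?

verifies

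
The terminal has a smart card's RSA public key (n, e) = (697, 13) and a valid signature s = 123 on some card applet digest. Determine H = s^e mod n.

123

s^13 mod 697 = 123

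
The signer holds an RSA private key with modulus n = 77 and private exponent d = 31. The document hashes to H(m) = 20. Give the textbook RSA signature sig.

(H(m))^2 ≡ 20^2 = 400 ≡ 15
(H(m))^4 ≡ 15^2 = 225 ≡ 71
(H(m))^8 ≡ 71^2 = 5041 ≡ 36
(H(m))^16 ≡ 36^2 = 1296 ≡ 64
31 = 16 + 8 + 4 + 2 + 1, so (H(m))^31 ≡ 64·36·71·15·20 ≡ 20 (mod 77)

20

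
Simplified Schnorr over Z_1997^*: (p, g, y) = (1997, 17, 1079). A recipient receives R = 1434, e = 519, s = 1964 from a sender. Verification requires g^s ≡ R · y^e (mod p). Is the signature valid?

valid

g^s mod p:
Squares mod 1997: 17^1≡17, 17^2≡289, 17^4≡1644, 17^8≡795, 17^16≡973, 17^32≡151, 17^64≡834, 17^128≡600, 17^256≡540, 17^512≡38, 17^1024≡1444
1964 = 1024 + 512 + 256 + 128 + 32 + 8 + 4, so 17^1964 ≡ 1444·38·540·600·151·795·1644 ≡ 1468 (mod 1997)
R · y^e mod p:
Squares mod 1997: 1079^1≡1079, 1079^2≡1987, 1079^4≡100, 1079^8≡15, 1079^16≡225, 1079^32≡700, 1079^64≡735, 1079^128≡1035, 1079^256≡833, 1079^512≡930
519 = 512 + 4 + 2 + 1, so 1079^519 ≡ 930·100·1987·1079 ≡ 533 (mod 1997)
1434·533 = 764322 ≡ 1468 (mod 1997)
1468 ≡ 1468 (mod 1997); signature holds.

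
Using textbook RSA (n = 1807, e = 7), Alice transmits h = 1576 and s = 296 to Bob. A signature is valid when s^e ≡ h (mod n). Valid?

no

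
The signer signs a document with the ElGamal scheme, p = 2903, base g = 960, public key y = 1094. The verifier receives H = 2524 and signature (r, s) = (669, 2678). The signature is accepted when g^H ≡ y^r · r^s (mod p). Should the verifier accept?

reject

Left side g^H mod p:
960^2524 mod 2903 = 224
Right side y^r · r^s mod p:
1094^669 mod 2903 = 2479
669^2678 mod 2903 = 2339
2479·2339 = 5798381 ≡ 1090 (mod 2903)
224 ≠ 1090, so verification fails.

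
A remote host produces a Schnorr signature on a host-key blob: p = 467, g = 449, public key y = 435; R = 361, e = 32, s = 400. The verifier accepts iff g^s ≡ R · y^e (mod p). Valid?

no

g^s mod p:
449^2 = 201601 ≡ 324
449^4 ≡ 324^2 = 104976 ≡ 368
449^8 ≡ 368^2 = 135424 ≡ 461
449^16 ≡ 461^2 = 212521 ≡ 36
449^32 ≡ 36^2 = 1296 ≡ 362
449^64 ≡ 362^2 = 131044 ≡ 284
449^128 ≡ 284^2 = 80656 ≡ 332
449^256 ≡ 332^2 = 110224 ≡ 12
400 = 256 + 128 + 16, so 449^400 ≡ 12·332·36 ≡ 55 (mod 467)
R · y^e mod p:
435^2 = 189225 ≡ 90
435^4 ≡ 90^2 = 8100 ≡ 161
435^8 ≡ 161^2 = 25921 ≡ 236
435^16 ≡ 236^2 = 55696 ≡ 123
435^32 ≡ 123^2 = 15129 ≡ 185
361·185 = 66785 ≡ 4 (mod 467)
55 ≠ 4; the check fails.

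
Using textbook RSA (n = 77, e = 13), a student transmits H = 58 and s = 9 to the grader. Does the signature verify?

verifies

Squares mod 77: s^1≡9, s^2≡4, s^4≡16, s^8≡25
13 = 8 + 4 + 1, so s^13 ≡ 25·16·9 ≡ 58 (mod 77)
Since 58 equals the digest 58, verification succeeds.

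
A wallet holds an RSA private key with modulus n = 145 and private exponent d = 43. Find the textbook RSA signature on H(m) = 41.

(H(m))^43 mod 145 = 46

46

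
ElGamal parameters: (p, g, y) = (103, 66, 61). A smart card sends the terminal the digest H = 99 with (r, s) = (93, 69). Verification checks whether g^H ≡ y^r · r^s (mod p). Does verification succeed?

passes

Left side g^H mod p:
66^2 = 4356 ≡ 30
66^4 ≡ 30^2 = 900 ≡ 76
66^8 ≡ 76^2 = 5776 ≡ 8
66^16 ≡ 8^2 = 64
66^32 ≡ 64^2 = 4096 ≡ 79
66^64 ≡ 79^2 = 6241 ≡ 61
99 = 64 + 32 + 2 + 1, so 66^99 ≡ 61·79·30·66 ≡ 9 (mod 103)
Right side y^r · r^s mod p:
61^2 = 3721 ≡ 13
61^4 ≡ 13^2 = 169 ≡ 66
61^8 ≡ 66^2 = 4356 ≡ 30
61^16 ≡ 30^2 = 900 ≡ 76
61^32 ≡ 76^2 = 5776 ≡ 8
61^64 ≡ 8^2 = 64
93 = 64 + 16 + 8 + 4 + 1, so 61^93 ≡ 64·76·30·66·61 ≡ 30 (mod 103)
93^2 = 8649 ≡ 100
93^4 ≡ 100^2 = 10000 ≡ 9
93^8 ≡ 9^2 = 81
93^16 ≡ 81^2 = 6561 ≡ 72
93^32 ≡ 72^2 = 5184 ≡ 34
93^64 ≡ 34^2 = 1156 ≡ 23
69 = 64 + 4 + 1, so 93^69 ≡ 23·9·93 ≡ 93 (mod 103)
30·93 = 2790 ≡ 9 (mod 103)
9 ≡ 9 (mod 103), so the signature is genuine.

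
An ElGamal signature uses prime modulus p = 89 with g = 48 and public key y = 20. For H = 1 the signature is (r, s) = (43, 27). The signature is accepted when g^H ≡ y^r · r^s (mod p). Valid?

yes

Left side g^H mod p:
48^1 mod 89 = 48
Right side y^r · r^s mod p:
20^2 = 400 ≡ 44
20^4 ≡ 44^2 = 1936 ≡ 67
20^8 ≡ 67^2 = 4489 ≡ 39
20^16 ≡ 39^2 = 1521 ≡ 8
20^32 ≡ 8^2 = 64
43 = 32 + 8 + 2 + 1, so 20^43 ≡ 64·39·44·20 ≡ 49 (mod 89)
43^2 = 1849 ≡ 69
43^4 ≡ 69^2 = 4761 ≡ 44
43^8 ≡ 44^2 = 1936 ≡ 67
43^16 ≡ 67^2 = 4489 ≡ 39
27 = 16 + 8 + 2 + 1, so 43^27 ≡ 39·67·69·43 ≡ 70 (mod 89)
49·70 = 3430 ≡ 48 (mod 89)
48 ≡ 48 (mod 89), so the signature is genuine.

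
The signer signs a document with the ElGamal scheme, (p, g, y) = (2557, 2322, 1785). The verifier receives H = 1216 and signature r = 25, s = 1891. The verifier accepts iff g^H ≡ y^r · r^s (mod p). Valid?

no

Left side g^H mod p:
2322^2 = 5391684 ≡ 1528
2322^4 ≡ 1528^2 = 2334784 ≡ 243
2322^8 ≡ 243^2 = 59049 ≡ 238
2322^16 ≡ 238^2 = 56644 ≡ 390
2322^32 ≡ 390^2 = 152100 ≡ 1237
2322^64 ≡ 1237^2 = 1530169 ≡ 1083
2322^128 ≡ 1083^2 = 1172889 ≡ 1783
2322^256 ≡ 1783^2 = 3179089 ≡ 738
2322^512 ≡ 738^2 = 544644 ≡ 3
2322^1024 ≡ 3^2 = 9
1216 = 1024 + 128 + 64, so 2322^1216 ≡ 9·1783·1083 ≡ 1529 (mod 2557)
Right side y^r · r^s mod p:
1785^2 = 3186225 ≡ 203
1785^4 ≡ 203^2 = 41209 ≡ 297
1785^8 ≡ 297^2 = 88209 ≡ 1271
1785^16 ≡ 1271^2 = 1615441 ≡ 1974
25 = 16 + 8 + 1, so 1785^25 ≡ 1974·1271·1785 ≡ 2227 (mod 2557)
25^2 = 625
25^4 ≡ 625^2 = 390625 ≡ 1961
25^8 ≡ 1961^2 = 3845521 ≡ 2350
25^16 ≡ 2350^2 = 5522500 ≡ 1937
25^32 ≡ 1937^2 = 3751969 ≡ 850
25^64 ≡ 850^2 = 722500 ≡ 1426
25^128 ≡ 1426^2 = 2033476 ≡ 661
25^256 ≡ 661^2 = 436921 ≡ 2231
25^512 ≡ 2231^2 = 4977361 ≡ 1439
25^1024 ≡ 1439^2 = 2070721 ≡ 2108
1891 = 1024 + 512 + 256 + 64 + 32 + 2 + 1, so 25^1891 ≡ 2108·1439·2231·1426·850·625·25 ≡ 2544 (mod 2557)
2227·2544 = 5665488 ≡ 1733 (mod 2557)
1529 ≠ 1733, so verification fails.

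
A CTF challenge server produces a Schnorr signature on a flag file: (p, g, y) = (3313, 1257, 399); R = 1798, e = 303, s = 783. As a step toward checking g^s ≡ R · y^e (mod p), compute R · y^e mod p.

399^2 = 159201 ≡ 177
399^4 ≡ 177^2 = 31329 ≡ 1512
399^8 ≡ 1512^2 = 2286144 ≡ 174
399^16 ≡ 174^2 = 30276 ≡ 459
399^32 ≡ 459^2 = 210681 ≡ 1962
399^64 ≡ 1962^2 = 3849444 ≡ 3051
399^128 ≡ 3051^2 = 9308601 ≡ 2384
399^256 ≡ 2384^2 = 5683456 ≡ 1661
303 = 256 + 32 + 8 + 4 + 2 + 1, so 399^303 ≡ 1661·1962·174·1512·177·399 ≡ 2335 (mod 3313)
R · y^e ≡ 1798·2335 = 4198330 ≡ 759 (mod 3313)

759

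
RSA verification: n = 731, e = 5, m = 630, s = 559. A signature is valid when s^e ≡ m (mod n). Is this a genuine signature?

forged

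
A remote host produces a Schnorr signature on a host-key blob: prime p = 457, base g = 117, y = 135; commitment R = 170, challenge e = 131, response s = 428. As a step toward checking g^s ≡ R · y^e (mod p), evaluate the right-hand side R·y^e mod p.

110

135^131 mod 457 = 377
R · y^e ≡ 170·377 = 64090 ≡ 110 (mod 457)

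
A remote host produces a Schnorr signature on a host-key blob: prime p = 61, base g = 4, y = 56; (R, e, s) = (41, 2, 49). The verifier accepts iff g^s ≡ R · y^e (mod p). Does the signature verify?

g^s mod p:
Squares mod 61: 4^1≡4, 4^2≡16, 4^4≡12, 4^8≡22, 4^16≡57, 4^32≡16
49 = 32 + 16 + 1, so 4^49 ≡ 16·57·4 ≡ 49 (mod 61)
R · y^e mod p:
Squares mod 61: 56^1≡56, 56^2≡25
56^2 ≡ 25 (mod 61)
41·25 = 1025 ≡ 49 (mod 61)
49 ≡ 49 (mod 61); signature holds.

verifies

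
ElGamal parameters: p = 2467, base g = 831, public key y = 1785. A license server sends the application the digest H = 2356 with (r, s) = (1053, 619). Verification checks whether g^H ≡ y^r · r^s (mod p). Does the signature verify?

does not verify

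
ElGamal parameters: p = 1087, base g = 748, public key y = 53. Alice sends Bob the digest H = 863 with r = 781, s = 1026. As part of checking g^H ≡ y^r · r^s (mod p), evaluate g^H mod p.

349

Squares mod 1087: 748^1≡748, 748^2≡786, 748^4≡380, 748^8≡916, 748^16≡979, 748^32≡794, 748^64≡1063, 748^128≡576, 748^256≡241, 748^512≡470
863 = 512 + 256 + 64 + 16 + 8 + 4 + 2 + 1, so 748^863 ≡ 470·241·1063·979·916·380·786·748 ≡ 349 (mod 1087)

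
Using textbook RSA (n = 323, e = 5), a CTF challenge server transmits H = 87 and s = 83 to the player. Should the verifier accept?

s^2 ≡ 83^2 = 6889 ≡ 106
s^4 ≡ 106^2 = 11236 ≡ 254
5 = 4 + 1, so s^5 ≡ 254·83 ≡ 87 (mod 323)
Since 87 equals the digest 87, verification succeeds.

accept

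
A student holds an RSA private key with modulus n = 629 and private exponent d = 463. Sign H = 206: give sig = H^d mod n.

213

Squares mod 629: H^1≡206, H^2≡293, H^4≡305, H^8≡562, H^16≡86, H^32≡477, H^64≡460, H^128≡256, H^256≡120
463 = 256 + 128 + 64 + 8 + 4 + 2 + 1, so H^463 ≡ 120·256·460·562·305·293·206 ≡ 213 (mod 629)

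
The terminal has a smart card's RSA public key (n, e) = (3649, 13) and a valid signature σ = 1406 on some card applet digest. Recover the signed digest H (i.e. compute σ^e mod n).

3580

Squares mod 3649: σ^1≡1406, σ^2≡2727, σ^4≡3516, σ^8≡3093
13 = 8 + 4 + 1, so σ^13 ≡ 3093·3516·1406 ≡ 3580 (mod 3649)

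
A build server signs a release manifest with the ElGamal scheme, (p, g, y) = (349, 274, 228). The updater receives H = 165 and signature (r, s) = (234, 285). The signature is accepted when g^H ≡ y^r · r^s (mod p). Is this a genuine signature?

genuine

Left side g^H mod p:
274^2 = 75076 ≡ 41
274^4 ≡ 41^2 = 1681 ≡ 285
274^8 ≡ 285^2 = 81225 ≡ 257
274^16 ≡ 257^2 = 66049 ≡ 88
274^32 ≡ 88^2 = 7744 ≡ 66
274^64 ≡ 66^2 = 4356 ≡ 168
274^128 ≡ 168^2 = 28224 ≡ 304
165 = 128 + 32 + 4 + 1, so 274^165 ≡ 304·66·285·274 ≡ 301 (mod 349)
Right side y^r · r^s mod p:
228^2 = 51984 ≡ 332
228^4 ≡ 332^2 = 110224 ≡ 289
228^8 ≡ 289^2 = 83521 ≡ 110
228^16 ≡ 110^2 = 12100 ≡ 234
228^32 ≡ 234^2 = 54756 ≡ 312
228^64 ≡ 312^2 = 97344 ≡ 322
228^128 ≡ 322^2 = 103684 ≡ 31
234 = 128 + 64 + 32 + 8 + 2, so 228^234 ≡ 31·322·312·110·332 ≡ 332 (mod 349)
234^2 = 54756 ≡ 312
234^4 ≡ 312^2 = 97344 ≡ 322
234^8 ≡ 322^2 = 103684 ≡ 31
234^16 ≡ 31^2 = 961 ≡ 263
234^32 ≡ 263^2 = 69169 ≡ 67
234^64 ≡ 67^2 = 4489 ≡ 301
234^128 ≡ 301^2 = 90601 ≡ 210
234^256 ≡ 210^2 = 44100 ≡ 126
285 = 256 + 16 + 8 + 4 + 1, so 234^285 ≡ 126·263·31·322·234 ≡ 126 (mod 349)
332·126 = 41832 ≡ 301 (mod 349)
301 ≡ 301 (mod 349), so the signature is genuine.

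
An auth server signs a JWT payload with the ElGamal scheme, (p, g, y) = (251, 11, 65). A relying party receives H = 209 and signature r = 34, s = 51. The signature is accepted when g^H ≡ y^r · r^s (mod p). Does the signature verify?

does not verify

Left side g^H mod p:
11^2 = 121
11^4 ≡ 121^2 = 14641 ≡ 83
11^8 ≡ 83^2 = 6889 ≡ 112
11^16 ≡ 112^2 = 12544 ≡ 245
11^32 ≡ 245^2 = 60025 ≡ 36
11^64 ≡ 36^2 = 1296 ≡ 41
11^128 ≡ 41^2 = 1681 ≡ 175
209 = 128 + 64 + 16 + 1, so 11^209 ≡ 175·41·245·11 ≡ 87 (mod 251)
Right side y^r · r^s mod p:
65^2 = 4225 ≡ 209
65^4 ≡ 209^2 = 43681 ≡ 7
65^8 ≡ 7^2 = 49
65^16 ≡ 49^2 = 2401 ≡ 142
65^32 ≡ 142^2 = 20164 ≡ 84
34 = 32 + 2, so 65^34 ≡ 84·209 ≡ 237 (mod 251)
34^2 = 1156 ≡ 152
34^4 ≡ 152^2 = 23104 ≡ 12
34^8 ≡ 12^2 = 144
34^16 ≡ 144^2 = 20736 ≡ 154
34^32 ≡ 154^2 = 23716 ≡ 122
51 = 32 + 16 + 2 + 1, so 34^51 ≡ 122·154·152·34 ≡ 46 (mod 251)
237·46 = 10902 ≡ 109 (mod 251)
87 ≠ 109, so verification fails.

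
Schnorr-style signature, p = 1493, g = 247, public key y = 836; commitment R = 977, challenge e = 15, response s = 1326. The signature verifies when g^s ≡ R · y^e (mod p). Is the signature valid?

valid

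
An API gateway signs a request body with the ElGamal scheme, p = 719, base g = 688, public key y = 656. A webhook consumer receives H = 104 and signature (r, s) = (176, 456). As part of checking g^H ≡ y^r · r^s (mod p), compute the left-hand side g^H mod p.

631

688^2 = 473344 ≡ 242
688^4 ≡ 242^2 = 58564 ≡ 325
688^8 ≡ 325^2 = 105625 ≡ 651
688^16 ≡ 651^2 = 423801 ≡ 310
688^32 ≡ 310^2 = 96100 ≡ 473
688^64 ≡ 473^2 = 223729 ≡ 120
104 = 64 + 32 + 8, so 688^104 ≡ 120·473·651 ≡ 631 (mod 719)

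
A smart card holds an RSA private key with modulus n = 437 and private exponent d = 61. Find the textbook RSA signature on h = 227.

398

h^2 ≡ 227^2 = 51529 ≡ 400
h^4 ≡ 400^2 = 160000 ≡ 58
h^8 ≡ 58^2 = 3364 ≡ 305
h^16 ≡ 305^2 = 93025 ≡ 381
h^32 ≡ 381^2 = 145161 ≡ 77
61 = 32 + 16 + 8 + 4 + 1, so h^61 ≡ 77·381·305·58·227 ≡ 398 (mod 437)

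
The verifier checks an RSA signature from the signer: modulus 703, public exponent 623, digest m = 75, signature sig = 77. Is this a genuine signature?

sig^2 ≡ 77^2 = 5929 ≡ 305
sig^4 ≡ 305^2 = 93025 ≡ 229
sig^8 ≡ 229^2 = 52441 ≡ 419
sig^16 ≡ 419^2 = 175561 ≡ 514
sig^32 ≡ 514^2 = 264196 ≡ 571
sig^64 ≡ 571^2 = 326041 ≡ 552
sig^128 ≡ 552^2 = 304704 ≡ 305
sig^256 ≡ 305^2 = 93025 ≡ 229
sig^512 ≡ 229^2 = 52441 ≡ 419
623 = 512 + 64 + 32 + 8 + 4 + 2 + 1, so sig^623 ≡ 419·552·571·419·229·305·77 ≡ 324 (mod 703)
The recovered value 324 does not match the digest 75.

forged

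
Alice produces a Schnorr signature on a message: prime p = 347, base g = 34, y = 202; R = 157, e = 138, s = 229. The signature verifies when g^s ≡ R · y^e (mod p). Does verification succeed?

g^s mod p:
Squares mod 347: 34^1≡34, 34^2≡115, 34^4≡39, 34^8≡133, 34^16≡339, 34^32≡64, 34^64≡279, 34^128≡113
229 = 128 + 64 + 32 + 4 + 1, so 34^229 ≡ 113·279·64·39·34 ≡ 263 (mod 347)
R · y^e mod p:
Squares mod 347: 202^1≡202, 202^2≡205, 202^4≡38, 202^8≡56, 202^16≡13, 202^32≡169, 202^64≡107, 202^128≡345
138 = 128 + 8 + 2, so 202^138 ≡ 345·56·205 ≡ 289 (mod 347)
157·289 = 45373 ≡ 263 (mod 347)
263 ≡ 263 (mod 347); signature holds.

passes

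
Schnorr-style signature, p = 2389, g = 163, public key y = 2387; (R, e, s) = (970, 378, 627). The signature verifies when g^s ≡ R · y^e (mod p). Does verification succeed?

g^s mod p:
Squares mod 2389: 163^1≡163, 163^2≡290, 163^4≡485, 163^8≡1103, 163^16≡608, 163^32≡1758, 163^64≡1587, 163^128≡563, 163^256≡1621, 163^512≡2130
627 = 512 + 64 + 32 + 16 + 2 + 1, so 163^627 ≡ 2130·1587·1758·608·290·163 ≡ 1897 (mod 2389)
R · y^e mod p:
Squares mod 2389: 2387^1≡2387, 2387^2≡4, 2387^4≡16, 2387^8≡256, 2387^16≡1033, 2387^32≡1595, 2387^64≡2129, 2387^128≡708, 2387^256≡1963
378 = 256 + 64 + 32 + 16 + 8 + 2, so 2387^378 ≡ 1963·2129·1595·1033·256·4 ≡ 364 (mod 2389)
970·364 = 353080 ≡ 1897 (mod 2389)
1897 ≡ 1897 (mod 2389); signature holds.

passes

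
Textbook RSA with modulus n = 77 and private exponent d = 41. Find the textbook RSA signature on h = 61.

h^2 ≡ 61^2 = 3721 ≡ 25
h^4 ≡ 25^2 = 625 ≡ 9
h^8 ≡ 9^2 = 81 ≡ 4
h^16 ≡ 4^2 = 16
h^32 ≡ 16^2 = 256 ≡ 25
41 = 32 + 8 + 1, so h^41 ≡ 25·4·61 ≡ 17 (mod 77)

17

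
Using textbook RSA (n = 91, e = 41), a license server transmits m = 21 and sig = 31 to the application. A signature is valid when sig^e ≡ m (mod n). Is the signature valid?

invalid

sig^2 ≡ 31^2 = 961 ≡ 51
sig^4 ≡ 51^2 = 2601 ≡ 53
sig^8 ≡ 53^2 = 2809 ≡ 79
sig^16 ≡ 79^2 = 6241 ≡ 53
sig^32 ≡ 53^2 = 2809 ≡ 79
41 = 32 + 8 + 1, so sig^41 ≡ 79·79·31 ≡ 5 (mod 91)
5 ≠ 21, so verification fails.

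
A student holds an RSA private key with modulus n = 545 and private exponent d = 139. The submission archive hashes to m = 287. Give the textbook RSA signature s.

313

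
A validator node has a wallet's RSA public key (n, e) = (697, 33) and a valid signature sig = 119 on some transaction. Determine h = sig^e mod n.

sig^2 ≡ 119^2 = 14161 ≡ 221
sig^4 ≡ 221^2 = 48841 ≡ 51
sig^8 ≡ 51^2 = 2601 ≡ 510
sig^16 ≡ 510^2 = 260100 ≡ 119
sig^32 ≡ 119^2 = 14161 ≡ 221
33 = 32 + 1, so sig^33 ≡ 221·119 ≡ 510 (mod 697)

510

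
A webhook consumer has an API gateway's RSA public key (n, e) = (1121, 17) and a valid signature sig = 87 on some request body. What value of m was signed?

sig^2 ≡ 87^2 = 7569 ≡ 843
sig^4 ≡ 843^2 = 710649 ≡ 1056
sig^8 ≡ 1056^2 = 1115136 ≡ 862
sig^16 ≡ 862^2 = 743044 ≡ 942
17 = 16 + 1, so sig^17 ≡ 942·87 ≡ 121 (mod 1121)

121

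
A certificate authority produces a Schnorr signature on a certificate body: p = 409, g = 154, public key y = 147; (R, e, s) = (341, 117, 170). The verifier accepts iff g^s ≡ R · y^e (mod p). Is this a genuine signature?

genuine

g^s mod p:
154^2 = 23716 ≡ 403
154^4 ≡ 403^2 = 162409 ≡ 36
154^8 ≡ 36^2 = 1296 ≡ 69
154^16 ≡ 69^2 = 4761 ≡ 262
154^32 ≡ 262^2 = 68644 ≡ 341
154^64 ≡ 341^2 = 116281 ≡ 125
154^128 ≡ 125^2 = 15625 ≡ 83
170 = 128 + 32 + 8 + 2, so 154^170 ≡ 83·341·69·403 ≡ 408 (mod 409)
R · y^e mod p:
147^2 = 21609 ≡ 341
147^4 ≡ 341^2 = 116281 ≡ 125
147^8 ≡ 125^2 = 15625 ≡ 83
147^16 ≡ 83^2 = 6889 ≡ 345
147^32 ≡ 345^2 = 119025 ≡ 6
147^64 ≡ 6^2 = 36
117 = 64 + 32 + 16 + 4 + 1, so 147^117 ≡ 36·6·345·125·147 ≡ 403 (mod 409)
341·403 = 137423 ≡ 408 (mod 409)
408 ≡ 408 (mod 409); signature holds.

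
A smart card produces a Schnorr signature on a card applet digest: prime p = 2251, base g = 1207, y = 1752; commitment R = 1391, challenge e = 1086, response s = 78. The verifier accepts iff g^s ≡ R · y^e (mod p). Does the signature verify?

g^s mod p:
1207^2 = 1456849 ≡ 452
1207^4 ≡ 452^2 = 204304 ≡ 1714
1207^8 ≡ 1714^2 = 2937796 ≡ 241
1207^16 ≡ 241^2 = 58081 ≡ 1806
1207^32 ≡ 1806^2 = 3261636 ≡ 2188
1207^64 ≡ 2188^2 = 4787344 ≡ 1718
78 = 64 + 8 + 4 + 2, so 1207^78 ≡ 1718·241·1714·452 ≡ 211 (mod 2251)
R · y^e mod p:
1752^2 = 3069504 ≡ 1391
1752^4 ≡ 1391^2 = 1934881 ≡ 1272
1752^8 ≡ 1272^2 = 1617984 ≡ 1766
1752^16 ≡ 1766^2 = 3118756 ≡ 1121
1752^32 ≡ 1121^2 = 1256641 ≡ 583
1752^64 ≡ 583^2 = 339889 ≡ 2239
1752^128 ≡ 2239^2 = 5013121 ≡ 144
1752^256 ≡ 144^2 = 20736 ≡ 477
1752^512 ≡ 477^2 = 227529 ≡ 178
1752^1024 ≡ 178^2 = 31684 ≡ 170
1086 = 1024 + 32 + 16 + 8 + 4 + 2, so 1752^1086 ≡ 170·583·1121·1766·1272·1391 ≡ 997 (mod 2251)
1391·997 = 1386827 ≡ 211 (mod 2251)
211 ≡ 211 (mod 2251); signature holds.

verifies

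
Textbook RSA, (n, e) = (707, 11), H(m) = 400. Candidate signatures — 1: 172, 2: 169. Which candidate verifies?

2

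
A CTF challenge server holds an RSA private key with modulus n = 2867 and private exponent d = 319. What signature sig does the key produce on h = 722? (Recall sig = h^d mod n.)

2335

Squares mod 2867: h^1≡722, h^2≡2357, h^4≡2070, h^8≡1602, h^16≡439, h^32≡632, h^64≡911, h^128≡1358, h^256≡683
319 = 256 + 32 + 16 + 8 + 4 + 2 + 1, so h^319 ≡ 683·632·439·1602·2070·2357·722 ≡ 2335 (mod 2867)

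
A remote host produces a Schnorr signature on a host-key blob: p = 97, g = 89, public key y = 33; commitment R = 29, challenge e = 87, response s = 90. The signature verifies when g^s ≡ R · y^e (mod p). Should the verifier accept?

reject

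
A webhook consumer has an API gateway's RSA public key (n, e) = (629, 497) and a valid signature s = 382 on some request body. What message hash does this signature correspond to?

Squares mod 629: s^1≡382, s^2≡625, s^4≡16, s^8≡256, s^16≡120, s^32≡562, s^64≡86, s^128≡477, s^256≡460
497 = 256 + 128 + 64 + 32 + 16 + 1, so s^497 ≡ 460·477·86·562·120·382 ≡ 144 (mod 629)

144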